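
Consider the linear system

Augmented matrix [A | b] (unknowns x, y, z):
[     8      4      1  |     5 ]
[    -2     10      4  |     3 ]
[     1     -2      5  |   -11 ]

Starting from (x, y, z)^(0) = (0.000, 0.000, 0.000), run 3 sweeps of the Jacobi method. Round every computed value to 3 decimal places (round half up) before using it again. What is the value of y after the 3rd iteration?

Iteration 1:
  x = (5 - (4)·0.000 - (1)·0.000) / (8) = 0.625
  y = (3 - (-2)·0.000 - (4)·0.000) / (10) = 0.300
  z = (-11 - (1)·0.000 - (-2)·0.000) / (5) = -2.200
Iteration 2:
  x = (5 - (4)·0.300 - (1)·-2.200) / (8) = 0.750
  y = (3 - (-2)·0.625 - (4)·-2.200) / (10) = 1.305
  z = (-11 - (1)·0.625 - (-2)·0.300) / (5) = -2.205
Iteration 3:
  x = (5 - (4)·1.305 - (1)·-2.205) / (8) = 0.248
  y = (3 - (-2)·0.750 - (4)·-2.205) / (10) = 1.332
  z = (-11 - (1)·0.750 - (-2)·1.305) / (5) = -1.828

1.332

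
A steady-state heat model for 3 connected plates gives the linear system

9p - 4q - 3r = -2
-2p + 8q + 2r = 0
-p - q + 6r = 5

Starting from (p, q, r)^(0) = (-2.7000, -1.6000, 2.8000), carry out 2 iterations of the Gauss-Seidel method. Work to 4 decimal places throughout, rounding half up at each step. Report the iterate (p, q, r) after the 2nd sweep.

Iteration 1:
  p = (-2 - (-4)·-1.6000 - (-3)·2.8000) / (9) = 0.0000
  q = (0 - (-2)·0.0000 - (2)·2.8000) / (8) = -0.7000
  r = (5 - (-1)·0.0000 - (-1)·-0.7000) / (6) = 0.7167
Iteration 2:
  p = (-2 - (-4)·-0.7000 - (-3)·0.7167) / (9) = -0.2944
  q = (0 - (-2)·-0.2944 - (2)·0.7167) / (8) = -0.2528
  r = (5 - (-1)·-0.2944 - (-1)·-0.2528) / (6) = 0.7421

(-0.2944, -0.2528, 0.7421)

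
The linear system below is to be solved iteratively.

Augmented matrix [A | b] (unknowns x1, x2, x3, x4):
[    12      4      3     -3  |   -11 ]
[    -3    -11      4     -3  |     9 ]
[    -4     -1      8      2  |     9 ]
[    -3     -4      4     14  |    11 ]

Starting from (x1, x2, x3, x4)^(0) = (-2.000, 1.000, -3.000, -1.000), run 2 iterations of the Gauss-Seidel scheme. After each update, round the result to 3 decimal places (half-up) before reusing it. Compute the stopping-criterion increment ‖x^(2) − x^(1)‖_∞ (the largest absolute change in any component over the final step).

Iteration 1:
  x1 = (-11 - (4)·1.000 - (3)·-3.000 - (-3)·-1.000) / (12) = -0.750
  x2 = (9 - (-3)·-0.750 - (4)·-3.000 - (-3)·-1.000) / (-11) = -1.432
  x3 = (9 - (-4)·-0.750 - (-1)·-1.432 - (2)·-1.000) / (8) = 0.821
  x4 = (11 - (-3)·-0.750 - (-4)·-1.432 - (4)·0.821) / (14) = -0.019
Iteration 2:
  x1 = (-11 - (4)·-1.432 - (3)·0.821 - (-3)·-0.019) / (12) = -0.649
  x2 = (9 - (-3)·-0.649 - (4)·0.821 - (-3)·-0.019) / (-11) = -0.337
  x3 = (9 - (-4)·-0.649 - (-1)·-0.337 - (2)·-0.019) / (8) = 0.763
  x4 = (11 - (-3)·-0.649 - (-4)·-0.337 - (4)·0.763) / (14) = 0.332
Change: (0.101, 1.095, -0.058, 0.351) → max |·| = 1.095

1.095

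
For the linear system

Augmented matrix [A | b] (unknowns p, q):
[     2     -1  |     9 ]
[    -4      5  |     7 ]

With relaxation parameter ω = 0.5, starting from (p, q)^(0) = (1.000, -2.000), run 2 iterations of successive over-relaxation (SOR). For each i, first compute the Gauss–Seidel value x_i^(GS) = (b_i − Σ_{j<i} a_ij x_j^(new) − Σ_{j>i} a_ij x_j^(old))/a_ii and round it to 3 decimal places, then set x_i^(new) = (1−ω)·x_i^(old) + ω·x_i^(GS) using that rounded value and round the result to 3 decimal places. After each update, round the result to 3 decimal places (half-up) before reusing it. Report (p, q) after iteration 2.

(3.525, 2.410)

Iteration 1:
  p: GS value = (9 - (-1)·-2.000) / (2) = 3.500;  p ← (1−ω)·1.000 + ω·3.500 = 2.250
  q: GS value = (7 - (-4)·2.250) / (5) = 3.200;  q ← (1−ω)·-2.000 + ω·3.200 = 0.600
Iteration 2:
  p: GS value = (9 - (-1)·0.600) / (2) = 4.800;  p ← (1−ω)·2.250 + ω·4.800 = 3.525
  q: GS value = (7 - (-4)·3.525) / (5) = 4.220;  q ← (1−ω)·0.600 + ω·4.220 = 2.410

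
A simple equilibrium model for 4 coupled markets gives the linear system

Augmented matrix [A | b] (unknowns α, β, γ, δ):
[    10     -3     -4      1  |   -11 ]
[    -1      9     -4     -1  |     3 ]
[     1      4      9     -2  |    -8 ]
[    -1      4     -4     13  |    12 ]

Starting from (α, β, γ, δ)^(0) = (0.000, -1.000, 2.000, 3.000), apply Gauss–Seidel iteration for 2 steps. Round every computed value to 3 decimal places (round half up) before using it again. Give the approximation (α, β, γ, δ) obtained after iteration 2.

(-0.988, -0.099, -0.698, 0.663)

Iteration 1:
  α = (-11 - (-3)·-1.000 - (-4)·2.000 - (1)·3.000) / (10) = -0.900
  β = (3 - (-1)·-0.900 - (-4)·2.000 - (-1)·3.000) / (9) = 1.456
  γ = (-8 - (1)·-0.900 - (4)·1.456 - (-2)·3.000) / (9) = -0.769
  δ = (12 - (-1)·-0.900 - (4)·1.456 - (-4)·-0.769) / (13) = 0.169
Iteration 2:
  α = (-11 - (-3)·1.456 - (-4)·-0.769 - (1)·0.169) / (10) = -0.988
  β = (3 - (-1)·-0.988 - (-4)·-0.769 - (-1)·0.169) / (9) = -0.099
  γ = (-8 - (1)·-0.988 - (4)·-0.099 - (-2)·0.169) / (9) = -0.698
  δ = (12 - (-1)·-0.988 - (4)·-0.099 - (-4)·-0.698) / (13) = 0.663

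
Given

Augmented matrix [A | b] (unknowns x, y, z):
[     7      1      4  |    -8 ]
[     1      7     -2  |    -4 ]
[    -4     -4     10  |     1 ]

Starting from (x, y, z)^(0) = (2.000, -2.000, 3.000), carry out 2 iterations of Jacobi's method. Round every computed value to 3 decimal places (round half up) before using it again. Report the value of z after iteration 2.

-0.928

Iteration 1:
  x = (-8 - (1)·-2.000 - (4)·3.000) / (7) = -2.571
  y = (-4 - (1)·2.000 - (-2)·3.000) / (7) = 0.000
  z = (1 - (-4)·2.000 - (-4)·-2.000) / (10) = 0.100
Iteration 2:
  x = (-8 - (1)·0.000 - (4)·0.100) / (7) = -1.200
  y = (-4 - (1)·-2.571 - (-2)·0.100) / (7) = -0.176
  z = (1 - (-4)·-2.571 - (-4)·0.000) / (10) = -0.928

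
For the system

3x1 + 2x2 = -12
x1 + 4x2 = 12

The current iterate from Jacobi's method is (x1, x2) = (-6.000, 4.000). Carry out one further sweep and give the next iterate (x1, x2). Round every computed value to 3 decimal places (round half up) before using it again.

One sweep:
  x1 = (-12 - (2)·4.000) / (3) = -6.667
  x2 = (12 - (1)·-6.000) / (4) = 4.500

(-6.667, 4.500)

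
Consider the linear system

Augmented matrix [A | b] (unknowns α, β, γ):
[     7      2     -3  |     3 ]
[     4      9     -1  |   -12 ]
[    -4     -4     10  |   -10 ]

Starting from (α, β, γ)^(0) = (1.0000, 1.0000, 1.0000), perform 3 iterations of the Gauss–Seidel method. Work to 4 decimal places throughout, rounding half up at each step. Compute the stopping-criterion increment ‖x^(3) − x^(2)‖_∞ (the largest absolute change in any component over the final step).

0.0378

Iteration 1:
  α = (3 - (2)·1.0000 - (-3)·1.0000) / (7) = 0.5714
  β = (-12 - (4)·0.5714 - (-1)·1.0000) / (9) = -1.4762
  γ = (-10 - (-4)·0.5714 - (-4)·-1.4762) / (10) = -1.3619
Iteration 2:
  α = (3 - (2)·-1.4762 - (-3)·-1.3619) / (7) = 0.2667
  β = (-12 - (4)·0.2667 - (-1)·-1.3619) / (9) = -1.6032
  γ = (-10 - (-4)·0.2667 - (-4)·-1.6032) / (10) = -1.5346
Iteration 3:
  α = (3 - (2)·-1.6032 - (-3)·-1.5346) / (7) = 0.2289
  β = (-12 - (4)·0.2289 - (-1)·-1.5346) / (9) = -1.6056
  γ = (-10 - (-4)·0.2289 - (-4)·-1.6056) / (10) = -1.5507
Change: (-0.0378, -0.0024, -0.0161) → max |·| = 0.0378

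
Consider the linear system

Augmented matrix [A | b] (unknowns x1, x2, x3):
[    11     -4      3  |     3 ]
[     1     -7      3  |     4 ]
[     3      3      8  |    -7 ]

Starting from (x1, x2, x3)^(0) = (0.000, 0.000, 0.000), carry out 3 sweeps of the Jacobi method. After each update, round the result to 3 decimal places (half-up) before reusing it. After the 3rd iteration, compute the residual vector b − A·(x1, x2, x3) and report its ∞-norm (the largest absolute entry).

Iteration 1:
  x1 = (3 - (-4)·0.000 - (3)·0.000) / (11) = 0.273
  x2 = (4 - (1)·0.000 - (3)·0.000) / (-7) = -0.571
  x3 = (-7 - (3)·0.000 - (3)·0.000) / (8) = -0.875
Iteration 2:
  x1 = (3 - (-4)·-0.571 - (3)·-0.875) / (11) = 0.304
  x2 = (4 - (1)·0.273 - (3)·-0.875) / (-7) = -0.907
  x3 = (-7 - (3)·0.273 - (3)·-0.571) / (8) = -0.763
Iteration 3:
  x1 = (3 - (-4)·-0.907 - (3)·-0.763) / (11) = 0.151
  x2 = (4 - (1)·0.304 - (3)·-0.763) / (-7) = -0.855
  x3 = (-7 - (3)·0.304 - (3)·-0.907) / (8) = -0.649
Residual b − A·x = (-0.134, -0.189, 0.304); ∞-norm = 0.304

0.304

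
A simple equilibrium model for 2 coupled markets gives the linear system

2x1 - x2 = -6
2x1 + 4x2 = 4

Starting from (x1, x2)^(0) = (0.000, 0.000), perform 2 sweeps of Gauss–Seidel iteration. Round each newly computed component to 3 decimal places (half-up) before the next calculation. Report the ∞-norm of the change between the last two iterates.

Iteration 1:
  x1 = (-6 - (-1)·0.000) / (2) = -3.000
  x2 = (4 - (2)·-3.000) / (4) = 2.500
Iteration 2:
  x1 = (-6 - (-1)·2.500) / (2) = -1.750
  x2 = (4 - (2)·-1.750) / (4) = 1.875
Change: (1.250, -0.625) → max |·| = 1.250

1.250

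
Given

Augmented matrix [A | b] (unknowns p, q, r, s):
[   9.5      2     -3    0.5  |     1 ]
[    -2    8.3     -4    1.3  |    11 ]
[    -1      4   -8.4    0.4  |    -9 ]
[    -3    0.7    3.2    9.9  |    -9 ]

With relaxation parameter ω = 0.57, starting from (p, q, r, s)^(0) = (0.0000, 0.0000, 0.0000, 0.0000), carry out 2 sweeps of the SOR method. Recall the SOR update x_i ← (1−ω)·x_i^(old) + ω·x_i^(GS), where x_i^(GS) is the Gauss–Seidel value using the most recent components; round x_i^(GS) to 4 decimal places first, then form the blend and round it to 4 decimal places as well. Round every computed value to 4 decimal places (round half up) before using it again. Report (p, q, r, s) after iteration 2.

Iteration 1:
  p: GS value = (1 - (2)·0.0000 - (-3)·0.0000 - (0.5)·0.0000) / (9.5) = 0.1053;  p ← (1−ω)·0.0000 + ω·0.1053 = 0.0600
  q: GS value = (11 - (-2)·0.0600 - (-4)·0.0000 - (1.3)·0.0000) / (8.3) = 1.3398;  q ← (1−ω)·0.0000 + ω·1.3398 = 0.7637
  r: GS value = (-9 - (-1)·0.0600 - (4)·0.7637 - (0.4)·0.0000) / (-8.4) = 1.4280;  r ← (1−ω)·0.0000 + ω·1.4280 = 0.8140
  s: GS value = (-9 - (-3)·0.0600 - (0.7)·0.7637 - (3.2)·0.8140) / (9.9) = -1.2080;  s ← (1−ω)·0.0000 + ω·-1.2080 = -0.6886
Iteration 2:
  p: GS value = (1 - (2)·0.7637 - (-3)·0.8140 - (0.5)·-0.6886) / (9.5) = 0.2378;  p ← (1−ω)·0.0600 + ω·0.2378 = 0.1613
  q: GS value = (11 - (-2)·0.1613 - (-4)·0.8140 - (1.3)·-0.6886) / (8.3) = 1.8643;  q ← (1−ω)·0.7637 + ω·1.8643 = 1.3910
  r: GS value = (-9 - (-1)·0.1613 - (4)·1.3910 - (0.4)·-0.6886) / (-8.4) = 1.6818;  r ← (1−ω)·0.8140 + ω·1.6818 = 1.3086
  s: GS value = (-9 - (-3)·0.1613 - (0.7)·1.3910 - (3.2)·1.3086) / (9.9) = -1.3815;  s ← (1−ω)·-0.6886 + ω·-1.3815 = -1.0836

(0.1613, 1.3910, 1.3086, -1.0836)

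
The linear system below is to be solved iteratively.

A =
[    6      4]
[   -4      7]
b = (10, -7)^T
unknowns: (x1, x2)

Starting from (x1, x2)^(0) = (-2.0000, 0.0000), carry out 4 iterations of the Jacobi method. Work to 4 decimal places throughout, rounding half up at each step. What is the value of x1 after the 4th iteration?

1.1542

Iteration 1:
  x1 = (10 - (4)·0.0000) / (6) = 1.6667
  x2 = (-7 - (-4)·-2.0000) / (7) = -2.1429
Iteration 2:
  x1 = (10 - (4)·-2.1429) / (6) = 3.0953
  x2 = (-7 - (-4)·1.6667) / (7) = -0.0476
Iteration 3:
  x1 = (10 - (4)·-0.0476) / (6) = 1.6984
  x2 = (-7 - (-4)·3.0953) / (7) = 0.7687
Iteration 4:
  x1 = (10 - (4)·0.7687) / (6) = 1.1542
  x2 = (-7 - (-4)·1.6984) / (7) = -0.0295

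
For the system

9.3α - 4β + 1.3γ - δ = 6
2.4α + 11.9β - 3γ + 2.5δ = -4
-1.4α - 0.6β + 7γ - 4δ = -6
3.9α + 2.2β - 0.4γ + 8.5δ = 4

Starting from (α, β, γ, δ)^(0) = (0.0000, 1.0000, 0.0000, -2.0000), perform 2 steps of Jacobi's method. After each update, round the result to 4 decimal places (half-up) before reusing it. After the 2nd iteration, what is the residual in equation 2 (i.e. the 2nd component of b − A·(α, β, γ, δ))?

4.4237

Iteration 1:
  α = (6 - (-4)·1.0000 - (1.3)·0.0000 - (-1)·-2.0000) / (9.3) = 0.8602
  β = (-4 - (2.4)·0.0000 - (-3)·0.0000 - (2.5)·-2.0000) / (11.9) = 0.0840
  γ = (-6 - (-1.4)·0.0000 - (-0.6)·1.0000 - (-4)·-2.0000) / (7) = -1.9143
  δ = (4 - (3.9)·0.0000 - (2.2)·1.0000 - (-0.4)·0.0000) / (8.5) = 0.2118
Iteration 2:
  α = (6 - (-4)·0.0840 - (1.3)·-1.9143 - (-1)·0.2118) / (9.3) = 0.9717
  β = (-4 - (2.4)·0.8602 - (-3)·-1.9143 - (2.5)·0.2118) / (11.9) = -1.0367
  γ = (-6 - (-1.4)·0.8602 - (-0.6)·0.0840 - (-4)·0.2118) / (7) = -0.5569
  δ = (4 - (3.9)·0.8602 - (2.2)·0.0840 - (-0.4)·-1.9143) / (8.5) = -0.0359
Residual b − A·x = (-6.4955, 4.4237, -1.5069, 2.5735)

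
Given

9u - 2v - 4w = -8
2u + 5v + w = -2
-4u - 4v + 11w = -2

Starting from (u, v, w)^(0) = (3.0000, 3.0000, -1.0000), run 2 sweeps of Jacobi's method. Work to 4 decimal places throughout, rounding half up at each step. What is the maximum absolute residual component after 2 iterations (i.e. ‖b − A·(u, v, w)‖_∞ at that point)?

9.9999

Iteration 1:
  u = (-8 - (-2)·3.0000 - (-4)·-1.0000) / (9) = -0.6667
  v = (-2 - (2)·3.0000 - (1)·-1.0000) / (5) = -1.4000
  w = (-2 - (-4)·3.0000 - (-4)·3.0000) / (11) = 2.0000
Iteration 2:
  u = (-8 - (-2)·-1.4000 - (-4)·2.0000) / (9) = -0.3111
  v = (-2 - (2)·-0.6667 - (1)·2.0000) / (5) = -0.5333
  w = (-2 - (-4)·-0.6667 - (-4)·-1.4000) / (11) = -0.9333
Residual b − A·x = (-9.9999, 2.2220, 4.8887); ∞-norm = 9.9999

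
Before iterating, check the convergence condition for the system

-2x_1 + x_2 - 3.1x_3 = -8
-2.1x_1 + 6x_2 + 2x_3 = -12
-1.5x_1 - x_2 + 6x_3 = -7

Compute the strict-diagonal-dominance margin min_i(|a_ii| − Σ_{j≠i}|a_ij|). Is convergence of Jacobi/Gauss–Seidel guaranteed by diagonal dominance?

-2.1

row 1: |-2| − (1+3.1) = -2.1
row 2: |6| − (2.1+2) = 1.9
row 3: |6| − (1.5+1) = 3.5
minimum over rows = -2.1 → not strictly diagonally dominant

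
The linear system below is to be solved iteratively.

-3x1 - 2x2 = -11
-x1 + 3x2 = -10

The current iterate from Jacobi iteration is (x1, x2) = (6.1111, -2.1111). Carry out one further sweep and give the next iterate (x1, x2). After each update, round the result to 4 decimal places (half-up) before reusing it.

One sweep:
  x1 = (-11 - (-2)·-2.1111) / (-3) = 5.0741
  x2 = (-10 - (-1)·6.1111) / (3) = -1.2963

(5.0741, -1.2963)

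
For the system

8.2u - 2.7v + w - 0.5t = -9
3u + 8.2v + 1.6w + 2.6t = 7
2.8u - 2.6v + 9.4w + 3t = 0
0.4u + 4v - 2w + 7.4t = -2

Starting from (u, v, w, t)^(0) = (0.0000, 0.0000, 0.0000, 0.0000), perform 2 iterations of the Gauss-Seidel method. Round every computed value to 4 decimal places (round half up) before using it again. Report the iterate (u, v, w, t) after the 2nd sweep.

(-0.8096, 1.2426, 0.8106, -0.6791)

Iteration 1:
  u = (-9 - (-2.7)·0.0000 - (1)·0.0000 - (-0.5)·0.0000) / (8.2) = -1.0976
  v = (7 - (3)·-1.0976 - (1.6)·0.0000 - (2.6)·0.0000) / (8.2) = 1.2552
  w = (0 - (2.8)·-1.0976 - (-2.6)·1.2552 - (3)·0.0000) / (9.4) = 0.6741
  t = (-2 - (0.4)·-1.0976 - (4)·1.2552 - (-2)·0.6741) / (7.4) = -0.7072
Iteration 2:
  u = (-9 - (-2.7)·1.2552 - (1)·0.6741 - (-0.5)·-0.7072) / (8.2) = -0.8096
  v = (7 - (3)·-0.8096 - (1.6)·0.6741 - (2.6)·-0.7072) / (8.2) = 1.2426
  w = (0 - (2.8)·-0.8096 - (-2.6)·1.2426 - (3)·-0.7072) / (9.4) = 0.8106
  t = (-2 - (0.4)·-0.8096 - (4)·1.2426 - (-2)·0.8106) / (7.4) = -0.6791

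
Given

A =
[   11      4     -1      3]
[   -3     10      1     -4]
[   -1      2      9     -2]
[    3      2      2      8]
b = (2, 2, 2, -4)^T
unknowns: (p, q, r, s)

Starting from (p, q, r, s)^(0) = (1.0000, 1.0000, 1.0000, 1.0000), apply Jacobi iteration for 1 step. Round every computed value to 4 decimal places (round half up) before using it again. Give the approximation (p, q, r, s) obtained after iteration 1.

(-0.3636, 0.8000, 0.3333, -1.3750)

Iteration 1:
  p = (2 - (4)·1.0000 - (-1)·1.0000 - (3)·1.0000) / (11) = -0.3636
  q = (2 - (-3)·1.0000 - (1)·1.0000 - (-4)·1.0000) / (10) = 0.8000
  r = (2 - (-1)·1.0000 - (2)·1.0000 - (-2)·1.0000) / (9) = 0.3333
  s = (-4 - (3)·1.0000 - (2)·1.0000 - (2)·1.0000) / (8) = -1.3750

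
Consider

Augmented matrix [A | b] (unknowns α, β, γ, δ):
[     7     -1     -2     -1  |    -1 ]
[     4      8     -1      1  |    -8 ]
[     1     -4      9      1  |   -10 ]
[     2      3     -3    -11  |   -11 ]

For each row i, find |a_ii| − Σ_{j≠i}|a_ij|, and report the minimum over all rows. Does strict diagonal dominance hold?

row 1: |7| − (1+2+1) = 3
row 2: |8| − (4+1+1) = 2
row 3: |9| − (1+4+1) = 3
row 4: |-11| − (2+3+3) = 3
minimum over rows = 2 → strictly diagonally dominant (convergence guaranteed)

2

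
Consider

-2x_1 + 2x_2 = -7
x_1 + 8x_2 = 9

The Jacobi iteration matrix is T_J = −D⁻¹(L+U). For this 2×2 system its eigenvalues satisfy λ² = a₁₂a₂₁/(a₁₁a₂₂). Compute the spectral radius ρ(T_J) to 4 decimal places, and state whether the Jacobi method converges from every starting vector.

0.3536

a₁₂a₂₁/(a₁₁a₂₂) = (2)·(1) / ((-2)·(8)) = -0.125000
ρ = √|-0.125000| = √0.125000 = 0.3536
ρ < 1, so Jacobi converges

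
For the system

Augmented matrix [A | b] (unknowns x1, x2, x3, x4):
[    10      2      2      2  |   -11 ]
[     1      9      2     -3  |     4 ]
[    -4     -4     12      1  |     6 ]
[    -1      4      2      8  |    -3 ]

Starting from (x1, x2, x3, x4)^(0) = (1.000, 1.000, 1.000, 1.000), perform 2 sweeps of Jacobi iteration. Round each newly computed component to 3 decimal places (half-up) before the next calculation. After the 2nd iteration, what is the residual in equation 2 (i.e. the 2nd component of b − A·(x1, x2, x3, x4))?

1.104

Iteration 1:
  x1 = (-11 - (2)·1.000 - (2)·1.000 - (2)·1.000) / (10) = -1.700
  x2 = (4 - (1)·1.000 - (2)·1.000 - (-3)·1.000) / (9) = 0.444
  x3 = (6 - (-4)·1.000 - (-4)·1.000 - (1)·1.000) / (12) = 1.083
  x4 = (-3 - (-1)·1.000 - (4)·1.000 - (2)·1.000) / (8) = -1.000
Iteration 2:
  x1 = (-11 - (2)·0.444 - (2)·1.083 - (2)·-1.000) / (10) = -1.205
  x2 = (4 - (1)·-1.700 - (2)·1.083 - (-3)·-1.000) / (9) = 0.059
  x3 = (6 - (-4)·-1.700 - (-4)·0.444 - (1)·-1.000) / (12) = 0.165
  x4 = (-3 - (-1)·-1.700 - (4)·0.444 - (2)·1.083) / (8) = -1.080
Residual b − A·x = (2.762, 1.104, 0.516, 3.869)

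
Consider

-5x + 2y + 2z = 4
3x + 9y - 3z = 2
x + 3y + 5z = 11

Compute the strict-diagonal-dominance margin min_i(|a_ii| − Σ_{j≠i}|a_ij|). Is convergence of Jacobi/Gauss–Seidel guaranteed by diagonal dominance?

row 1: |-5| − (2+2) = 1
row 2: |9| − (3+3) = 3
row 3: |5| − (1+3) = 1
minimum over rows = 1 → strictly diagonally dominant (convergence guaranteed)

1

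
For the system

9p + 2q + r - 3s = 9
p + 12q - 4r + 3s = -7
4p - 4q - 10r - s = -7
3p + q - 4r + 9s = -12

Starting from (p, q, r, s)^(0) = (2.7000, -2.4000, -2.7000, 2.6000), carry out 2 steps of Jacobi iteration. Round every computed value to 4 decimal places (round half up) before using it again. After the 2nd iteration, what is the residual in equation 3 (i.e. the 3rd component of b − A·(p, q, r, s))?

24.9993

Iteration 1:
  p = (9 - (2)·-2.4000 - (1)·-2.7000 - (-3)·2.6000) / (9) = 2.7000
  q = (-7 - (1)·2.7000 - (-4)·-2.7000 - (3)·2.6000) / (12) = -2.3583
  r = (-7 - (4)·2.7000 - (-4)·-2.4000 - (-1)·2.6000) / (-10) = 2.4800
  s = (-12 - (3)·2.7000 - (1)·-2.4000 - (-4)·-2.7000) / (9) = -3.1667
Iteration 2:
  p = (9 - (2)·-2.3583 - (1)·2.4800 - (-3)·-3.1667) / (9) = 0.1929
  q = (-7 - (1)·2.7000 - (-4)·2.4800 - (3)·-3.1667) / (12) = 0.8100
  r = (-7 - (4)·2.7000 - (-4)·-2.3583 - (-1)·-3.1667) / (-10) = 3.0400
  s = (-12 - (3)·2.7000 - (1)·-2.3583 - (-4)·2.4800) / (9) = -0.8691
Residual b − A·x = (-0.0034, -2.1456, 24.9993, 6.5932)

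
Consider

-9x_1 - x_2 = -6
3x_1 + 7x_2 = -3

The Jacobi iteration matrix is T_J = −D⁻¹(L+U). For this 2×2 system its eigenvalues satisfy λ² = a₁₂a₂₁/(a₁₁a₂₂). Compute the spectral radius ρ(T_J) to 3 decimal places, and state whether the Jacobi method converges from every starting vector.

0.218

a₁₂a₂₁/(a₁₁a₂₂) = (-1)·(3) / ((-9)·(7)) = 0.047619
ρ = √|0.047619| = √0.047619 = 0.218
ρ < 1, so Jacobi converges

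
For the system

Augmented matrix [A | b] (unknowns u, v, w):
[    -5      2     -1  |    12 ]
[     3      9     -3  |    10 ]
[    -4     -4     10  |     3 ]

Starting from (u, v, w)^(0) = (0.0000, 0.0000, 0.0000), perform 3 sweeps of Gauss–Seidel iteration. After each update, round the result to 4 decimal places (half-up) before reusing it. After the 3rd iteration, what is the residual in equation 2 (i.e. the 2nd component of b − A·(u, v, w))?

Iteration 1:
  u = (12 - (2)·0.0000 - (-1)·0.0000) / (-5) = -2.4000
  v = (10 - (3)·-2.4000 - (-3)·0.0000) / (9) = 1.9111
  w = (3 - (-4)·-2.4000 - (-4)·1.9111) / (10) = 0.1044
Iteration 2:
  u = (12 - (2)·1.9111 - (-1)·0.1044) / (-5) = -1.6564
  v = (10 - (3)·-1.6564 - (-3)·0.1044) / (9) = 1.6980
  w = (3 - (-4)·-1.6564 - (-4)·1.6980) / (10) = 0.3166
Iteration 3:
  u = (12 - (2)·1.6980 - (-1)·0.3166) / (-5) = -1.7841
  v = (10 - (3)·-1.7841 - (-3)·0.3166) / (9) = 1.8113
  w = (3 - (-4)·-1.7841 - (-4)·1.8113) / (10) = 0.3109
Residual b − A·x = (-0.2322, -0.0167, -0.0002)

-0.0167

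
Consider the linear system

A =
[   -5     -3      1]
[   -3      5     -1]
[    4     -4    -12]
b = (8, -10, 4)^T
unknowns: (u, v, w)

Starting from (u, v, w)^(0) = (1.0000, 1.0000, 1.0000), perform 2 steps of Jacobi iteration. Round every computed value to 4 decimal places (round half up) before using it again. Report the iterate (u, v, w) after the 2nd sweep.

Iteration 1:
  u = (8 - (-3)·1.0000 - (1)·1.0000) / (-5) = -2.0000
  v = (-10 - (-3)·1.0000 - (-1)·1.0000) / (5) = -1.2000
  w = (4 - (4)·1.0000 - (-4)·1.0000) / (-12) = -0.3333
Iteration 2:
  u = (8 - (-3)·-1.2000 - (1)·-0.3333) / (-5) = -0.9467
  v = (-10 - (-3)·-2.0000 - (-1)·-0.3333) / (5) = -3.2667
  w = (4 - (4)·-2.0000 - (-4)·-1.2000) / (-12) = -0.6000

(-0.9467, -3.2667, -0.6000)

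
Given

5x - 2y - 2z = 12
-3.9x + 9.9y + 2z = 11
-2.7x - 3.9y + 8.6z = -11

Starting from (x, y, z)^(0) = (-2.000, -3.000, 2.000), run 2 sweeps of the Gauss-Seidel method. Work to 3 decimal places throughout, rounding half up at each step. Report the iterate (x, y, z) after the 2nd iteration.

(3.009, 2.291, 0.705)

Iteration 1:
  x = (12 - (-2)·-3.000 - (-2)·2.000) / (5) = 2.000
  y = (11 - (-3.9)·2.000 - (2)·2.000) / (9.9) = 1.495
  z = (-11 - (-2.7)·2.000 - (-3.9)·1.495) / (8.6) = 0.027
Iteration 2:
  x = (12 - (-2)·1.495 - (-2)·0.027) / (5) = 3.009
  y = (11 - (-3.9)·3.009 - (2)·0.027) / (9.9) = 2.291
  z = (-11 - (-2.7)·3.009 - (-3.9)·2.291) / (8.6) = 0.705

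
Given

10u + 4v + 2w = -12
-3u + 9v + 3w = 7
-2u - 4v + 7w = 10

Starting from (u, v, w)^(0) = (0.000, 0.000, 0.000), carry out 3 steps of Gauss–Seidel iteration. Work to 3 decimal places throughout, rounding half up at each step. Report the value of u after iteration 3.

Iteration 1:
  u = (-12 - (4)·0.000 - (2)·0.000) / (10) = -1.200
  v = (7 - (-3)·-1.200 - (3)·0.000) / (9) = 0.378
  w = (10 - (-2)·-1.200 - (-4)·0.378) / (7) = 1.302
Iteration 2:
  u = (-12 - (4)·0.378 - (2)·1.302) / (10) = -1.612
  v = (7 - (-3)·-1.612 - (3)·1.302) / (9) = -0.194
  w = (10 - (-2)·-1.612 - (-4)·-0.194) / (7) = 0.857
Iteration 3:
  u = (-12 - (4)·-0.194 - (2)·0.857) / (10) = -1.294
  v = (7 - (-3)·-1.294 - (3)·0.857) / (9) = 0.061
  w = (10 - (-2)·-1.294 - (-4)·0.061) / (7) = 1.094

-1.294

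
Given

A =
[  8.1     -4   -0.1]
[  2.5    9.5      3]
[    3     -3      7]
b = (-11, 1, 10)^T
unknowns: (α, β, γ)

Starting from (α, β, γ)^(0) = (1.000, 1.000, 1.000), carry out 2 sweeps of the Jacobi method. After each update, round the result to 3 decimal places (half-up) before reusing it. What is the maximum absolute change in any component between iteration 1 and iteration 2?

Iteration 1:
  α = (-11 - (-4)·1.000 - (-0.1)·1.000) / (8.1) = -0.852
  β = (1 - (2.5)·1.000 - (3)·1.000) / (9.5) = -0.474
  γ = (10 - (3)·1.000 - (-3)·1.000) / (7) = 1.429
Iteration 2:
  α = (-11 - (-4)·-0.474 - (-0.1)·1.429) / (8.1) = -1.574
  β = (1 - (2.5)·-0.852 - (3)·1.429) / (9.5) = -0.122
  γ = (10 - (3)·-0.852 - (-3)·-0.474) / (7) = 1.591
Change: (-0.722, 0.352, 0.162) → max |·| = 0.722

0.722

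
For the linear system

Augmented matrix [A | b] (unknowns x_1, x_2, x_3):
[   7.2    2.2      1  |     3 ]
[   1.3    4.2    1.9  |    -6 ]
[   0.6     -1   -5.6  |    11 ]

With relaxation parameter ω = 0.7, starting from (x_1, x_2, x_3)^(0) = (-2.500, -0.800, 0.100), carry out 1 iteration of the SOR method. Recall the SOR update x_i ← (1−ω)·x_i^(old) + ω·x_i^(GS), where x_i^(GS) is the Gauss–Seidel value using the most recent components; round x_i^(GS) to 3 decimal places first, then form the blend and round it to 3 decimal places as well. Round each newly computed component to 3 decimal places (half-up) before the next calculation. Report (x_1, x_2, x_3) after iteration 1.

(-0.297, -1.207, -1.217)

Iteration 1:
  x_1: GS value = (3 - (2.2)·-0.800 - (1)·0.100) / (7.2) = 0.647;  x_1 ← (1−ω)·-2.500 + ω·0.647 = -0.297
  x_2: GS value = (-6 - (1.3)·-0.297 - (1.9)·0.100) / (4.2) = -1.382;  x_2 ← (1−ω)·-0.800 + ω·-1.382 = -1.207
  x_3: GS value = (11 - (0.6)·-0.297 - (-1)·-1.207) / (-5.6) = -1.781;  x_3 ← (1−ω)·0.100 + ω·-1.781 = -1.217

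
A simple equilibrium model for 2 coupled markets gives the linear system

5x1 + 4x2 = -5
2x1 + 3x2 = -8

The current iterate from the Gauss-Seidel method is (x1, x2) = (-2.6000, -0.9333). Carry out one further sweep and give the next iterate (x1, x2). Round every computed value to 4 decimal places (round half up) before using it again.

One sweep:
  x1 = (-5 - (4)·-0.9333) / (5) = -0.2534
  x2 = (-8 - (2)·-0.2534) / (3) = -2.4977

(-0.2534, -2.4977)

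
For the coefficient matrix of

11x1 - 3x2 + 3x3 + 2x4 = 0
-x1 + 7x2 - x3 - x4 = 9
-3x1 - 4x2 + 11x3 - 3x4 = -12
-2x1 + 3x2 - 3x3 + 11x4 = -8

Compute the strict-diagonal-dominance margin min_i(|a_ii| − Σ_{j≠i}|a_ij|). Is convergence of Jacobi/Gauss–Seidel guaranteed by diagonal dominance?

1

row 1: |11| − (3+3+2) = 3
row 2: |7| − (1+1+1) = 4
row 3: |11| − (3+4+3) = 1
row 4: |11| − (2+3+3) = 3
minimum over rows = 1 → strictly diagonally dominant (convergence guaranteed)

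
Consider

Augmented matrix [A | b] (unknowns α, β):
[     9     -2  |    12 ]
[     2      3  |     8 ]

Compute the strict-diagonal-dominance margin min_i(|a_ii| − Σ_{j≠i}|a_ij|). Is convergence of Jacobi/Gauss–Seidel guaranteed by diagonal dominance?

row 1: |9| − (2) = 7
row 2: |3| − (2) = 1
minimum over rows = 1 → strictly diagonally dominant (convergence guaranteed)

1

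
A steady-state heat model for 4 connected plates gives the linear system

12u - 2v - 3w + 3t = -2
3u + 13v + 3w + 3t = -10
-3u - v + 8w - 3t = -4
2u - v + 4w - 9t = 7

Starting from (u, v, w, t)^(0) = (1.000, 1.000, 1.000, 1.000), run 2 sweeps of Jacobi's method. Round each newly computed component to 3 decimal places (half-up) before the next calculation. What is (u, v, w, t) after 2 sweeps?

(-0.261, -0.805, -0.766, -0.449)

Iteration 1:
  u = (-2 - (-2)·1.000 - (-3)·1.000 - (3)·1.000) / (12) = 0.000
  v = (-10 - (3)·1.000 - (3)·1.000 - (3)·1.000) / (13) = -1.462
  w = (-4 - (-3)·1.000 - (-1)·1.000 - (-3)·1.000) / (8) = 0.375
  t = (7 - (2)·1.000 - (-1)·1.000 - (4)·1.000) / (-9) = -0.222
Iteration 2:
  u = (-2 - (-2)·-1.462 - (-3)·0.375 - (3)·-0.222) / (12) = -0.261
  v = (-10 - (3)·0.000 - (3)·0.375 - (3)·-0.222) / (13) = -0.805
  w = (-4 - (-3)·0.000 - (-1)·-1.462 - (-3)·-0.222) / (8) = -0.766
  t = (7 - (2)·0.000 - (-1)·-1.462 - (4)·0.375) / (-9) = -0.449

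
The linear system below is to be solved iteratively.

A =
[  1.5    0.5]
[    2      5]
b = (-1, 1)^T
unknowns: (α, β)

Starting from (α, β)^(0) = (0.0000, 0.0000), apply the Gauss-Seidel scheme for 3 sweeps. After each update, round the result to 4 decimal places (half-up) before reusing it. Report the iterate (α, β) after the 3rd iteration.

Iteration 1:
  α = (-1 - (0.5)·0.0000) / (1.5) = -0.6667
  β = (1 - (2)·-0.6667) / (5) = 0.4667
Iteration 2:
  α = (-1 - (0.5)·0.4667) / (1.5) = -0.8222
  β = (1 - (2)·-0.8222) / (5) = 0.5289
Iteration 3:
  α = (-1 - (0.5)·0.5289) / (1.5) = -0.8430
  β = (1 - (2)·-0.8430) / (5) = 0.5372

(-0.8430, 0.5372)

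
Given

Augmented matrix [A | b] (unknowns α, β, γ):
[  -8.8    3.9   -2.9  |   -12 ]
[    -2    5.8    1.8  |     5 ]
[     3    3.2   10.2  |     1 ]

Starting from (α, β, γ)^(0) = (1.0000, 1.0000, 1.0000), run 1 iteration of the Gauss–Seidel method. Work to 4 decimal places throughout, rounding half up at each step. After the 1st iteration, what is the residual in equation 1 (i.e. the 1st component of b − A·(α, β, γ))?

Iteration 1:
  α = (-12 - (3.9)·1.0000 - (-2.9)·1.0000) / (-8.8) = 1.4773
  β = (5 - (-2)·1.4773 - (1.8)·1.0000) / (5.8) = 1.0611
  γ = (1 - (3)·1.4773 - (3.2)·1.0611) / (10.2) = -0.6694
Residual b − A·x = (-5.0793, 3.0051, 0.0005)

-5.0793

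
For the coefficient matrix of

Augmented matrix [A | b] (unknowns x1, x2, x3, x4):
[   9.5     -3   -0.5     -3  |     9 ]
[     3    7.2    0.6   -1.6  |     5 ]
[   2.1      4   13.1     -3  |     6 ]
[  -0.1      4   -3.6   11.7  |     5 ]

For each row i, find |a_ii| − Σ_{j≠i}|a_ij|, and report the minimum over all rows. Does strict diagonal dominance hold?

row 1: |9.5| − (3+0.5+3) = 3
row 2: |7.2| − (3+0.6+1.6) = 2
row 3: |13.1| − (2.1+4+3) = 4
row 4: |11.7| − (0.1+4+3.6) = 4
minimum over rows = 2 → strictly diagonally dominant (convergence guaranteed)

2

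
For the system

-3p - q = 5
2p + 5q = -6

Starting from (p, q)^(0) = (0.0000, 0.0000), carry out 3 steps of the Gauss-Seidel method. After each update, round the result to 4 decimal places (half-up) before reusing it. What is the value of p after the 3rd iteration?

Iteration 1:
  p = (5 - (-1)·0.0000) / (-3) = -1.6667
  q = (-6 - (2)·-1.6667) / (5) = -0.5333
Iteration 2:
  p = (5 - (-1)·-0.5333) / (-3) = -1.4889
  q = (-6 - (2)·-1.4889) / (5) = -0.6044
Iteration 3:
  p = (5 - (-1)·-0.6044) / (-3) = -1.4652
  q = (-6 - (2)·-1.4652) / (5) = -0.6139

-1.4652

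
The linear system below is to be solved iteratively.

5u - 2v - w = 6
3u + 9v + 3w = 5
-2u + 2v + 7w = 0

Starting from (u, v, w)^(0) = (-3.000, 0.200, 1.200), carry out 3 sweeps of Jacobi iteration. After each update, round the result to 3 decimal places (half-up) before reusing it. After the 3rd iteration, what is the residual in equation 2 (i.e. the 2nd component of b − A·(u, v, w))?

Iteration 1:
  u = (6 - (-2)·0.200 - (-1)·1.200) / (5) = 1.520
  v = (5 - (3)·-3.000 - (3)·1.200) / (9) = 1.156
  w = (0 - (-2)·-3.000 - (2)·0.200) / (7) = -0.914
Iteration 2:
  u = (6 - (-2)·1.156 - (-1)·-0.914) / (5) = 1.480
  v = (5 - (3)·1.520 - (3)·-0.914) / (9) = 0.354
  w = (0 - (-2)·1.520 - (2)·1.156) / (7) = 0.104
Iteration 3:
  u = (6 - (-2)·0.354 - (-1)·0.104) / (5) = 1.362
  v = (5 - (3)·1.480 - (3)·0.104) / (9) = 0.028
  w = (0 - (-2)·1.480 - (2)·0.354) / (7) = 0.322
Residual b − A·x = (-0.432, -0.304, 0.414)

-0.304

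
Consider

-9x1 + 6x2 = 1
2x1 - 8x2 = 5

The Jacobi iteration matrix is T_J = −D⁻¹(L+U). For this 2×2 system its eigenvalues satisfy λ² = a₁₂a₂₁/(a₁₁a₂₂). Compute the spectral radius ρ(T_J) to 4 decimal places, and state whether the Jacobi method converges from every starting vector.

0.4082

a₁₂a₂₁/(a₁₁a₂₂) = (6)·(2) / ((-9)·(-8)) = 0.166667
ρ = √|0.166667| = √0.166667 = 0.4082
ρ < 1, so Jacobi converges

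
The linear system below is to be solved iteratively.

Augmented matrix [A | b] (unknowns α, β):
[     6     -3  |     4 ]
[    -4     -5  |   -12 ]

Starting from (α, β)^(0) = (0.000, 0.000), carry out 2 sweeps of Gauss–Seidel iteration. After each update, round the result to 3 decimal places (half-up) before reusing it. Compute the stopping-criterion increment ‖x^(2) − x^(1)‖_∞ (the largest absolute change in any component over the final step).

Iteration 1:
  α = (4 - (-3)·0.000) / (6) = 0.667
  β = (-12 - (-4)·0.667) / (-5) = 1.866
Iteration 2:
  α = (4 - (-3)·1.866) / (6) = 1.600
  β = (-12 - (-4)·1.600) / (-5) = 1.120
Change: (0.933, -0.746) → max |·| = 0.933

0.933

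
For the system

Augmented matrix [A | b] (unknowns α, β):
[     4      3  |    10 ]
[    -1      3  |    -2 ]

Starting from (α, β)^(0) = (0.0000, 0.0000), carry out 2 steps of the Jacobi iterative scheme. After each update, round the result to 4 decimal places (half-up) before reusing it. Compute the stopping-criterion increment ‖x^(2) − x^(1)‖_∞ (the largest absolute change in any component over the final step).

Iteration 1:
  α = (10 - (3)·0.0000) / (4) = 2.5000
  β = (-2 - (-1)·0.0000) / (3) = -0.6667
Iteration 2:
  α = (10 - (3)·-0.6667) / (4) = 3.0000
  β = (-2 - (-1)·2.5000) / (3) = 0.1667
Change: (0.5000, 0.8334) → max |·| = 0.8334

0.8334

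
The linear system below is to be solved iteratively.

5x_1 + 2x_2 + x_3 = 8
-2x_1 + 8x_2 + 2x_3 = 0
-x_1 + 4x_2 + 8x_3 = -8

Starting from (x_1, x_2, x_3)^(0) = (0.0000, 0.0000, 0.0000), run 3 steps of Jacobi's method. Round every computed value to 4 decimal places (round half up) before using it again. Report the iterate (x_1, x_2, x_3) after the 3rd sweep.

Iteration 1:
  x_1 = (8 - (2)·0.0000 - (1)·0.0000) / (5) = 1.6000
  x_2 = (0 - (-2)·0.0000 - (2)·0.0000) / (8) = 0.0000
  x_3 = (-8 - (-1)·0.0000 - (4)·0.0000) / (8) = -1.0000
Iteration 2:
  x_1 = (8 - (2)·0.0000 - (1)·-1.0000) / (5) = 1.8000
  x_2 = (0 - (-2)·1.6000 - (2)·-1.0000) / (8) = 0.6500
  x_3 = (-8 - (-1)·1.6000 - (4)·0.0000) / (8) = -0.8000
Iteration 3:
  x_1 = (8 - (2)·0.6500 - (1)·-0.8000) / (5) = 1.5000
  x_2 = (0 - (-2)·1.8000 - (2)·-0.8000) / (8) = 0.6500
  x_3 = (-8 - (-1)·1.8000 - (4)·0.6500) / (8) = -1.1000

(1.5000, 0.6500, -1.1000)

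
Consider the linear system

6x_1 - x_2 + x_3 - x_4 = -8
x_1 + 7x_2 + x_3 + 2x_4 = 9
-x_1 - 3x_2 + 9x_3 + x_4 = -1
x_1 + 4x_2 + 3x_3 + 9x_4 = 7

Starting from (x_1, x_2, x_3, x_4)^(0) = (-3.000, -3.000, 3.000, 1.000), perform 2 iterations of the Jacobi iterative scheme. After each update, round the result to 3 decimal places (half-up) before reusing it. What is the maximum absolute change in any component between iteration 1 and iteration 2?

Iteration 1:
  x_1 = (-8 - (-1)·-3.000 - (1)·3.000 - (-1)·1.000) / (6) = -2.167
  x_2 = (9 - (1)·-3.000 - (1)·3.000 - (2)·1.000) / (7) = 1.000
  x_3 = (-1 - (-1)·-3.000 - (-3)·-3.000 - (1)·1.000) / (9) = -1.556
  x_4 = (7 - (1)·-3.000 - (4)·-3.000 - (3)·3.000) / (9) = 1.444
Iteration 2:
  x_1 = (-8 - (-1)·1.000 - (1)·-1.556 - (-1)·1.444) / (6) = -0.667
  x_2 = (9 - (1)·-2.167 - (1)·-1.556 - (2)·1.444) / (7) = 1.405
  x_3 = (-1 - (-1)·-2.167 - (-3)·1.000 - (1)·1.444) / (9) = -0.179
  x_4 = (7 - (1)·-2.167 - (4)·1.000 - (3)·-1.556) / (9) = 1.093
Change: (1.500, 0.405, 1.377, -0.351) → max |·| = 1.500

1.500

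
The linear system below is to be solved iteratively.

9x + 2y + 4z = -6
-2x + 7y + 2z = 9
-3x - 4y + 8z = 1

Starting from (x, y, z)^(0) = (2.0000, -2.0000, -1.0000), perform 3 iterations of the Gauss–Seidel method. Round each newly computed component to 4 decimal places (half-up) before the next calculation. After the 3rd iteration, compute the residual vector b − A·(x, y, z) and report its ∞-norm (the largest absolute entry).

Iteration 1:
  x = (-6 - (2)·-2.0000 - (4)·-1.0000) / (9) = 0.2222
  y = (9 - (-2)·0.2222 - (2)·-1.0000) / (7) = 1.6349
  z = (1 - (-3)·0.2222 - (-4)·1.6349) / (8) = 1.0258
Iteration 2:
  x = (-6 - (2)·1.6349 - (4)·1.0258) / (9) = -1.4859
  y = (9 - (-2)·-1.4859 - (2)·1.0258) / (7) = 0.5681
  z = (1 - (-3)·-1.4859 - (-4)·0.5681) / (8) = -0.1482
Iteration 3:
  x = (-6 - (2)·0.5681 - (4)·-0.1482) / (9) = -0.7270
  y = (9 - (-2)·-0.7270 - (2)·-0.1482) / (7) = 1.1203
  z = (1 - (-3)·-0.7270 - (-4)·1.1203) / (8) = 0.4125
Residual b − A·x = (-3.3476, -1.1211, 0.0002); ∞-norm = 3.3476

3.3476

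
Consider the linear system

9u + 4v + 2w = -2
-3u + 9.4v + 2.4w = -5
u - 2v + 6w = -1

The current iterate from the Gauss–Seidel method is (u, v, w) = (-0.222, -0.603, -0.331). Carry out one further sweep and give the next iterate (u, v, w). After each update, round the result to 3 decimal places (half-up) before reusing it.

(0.119, -0.409, -0.323)

One sweep:
  u = (-2 - (4)·-0.603 - (2)·-0.331) / (9) = 0.119
  v = (-5 - (-3)·0.119 - (2.4)·-0.331) / (9.4) = -0.409
  w = (-1 - (1)·0.119 - (-2)·-0.409) / (6) = -0.323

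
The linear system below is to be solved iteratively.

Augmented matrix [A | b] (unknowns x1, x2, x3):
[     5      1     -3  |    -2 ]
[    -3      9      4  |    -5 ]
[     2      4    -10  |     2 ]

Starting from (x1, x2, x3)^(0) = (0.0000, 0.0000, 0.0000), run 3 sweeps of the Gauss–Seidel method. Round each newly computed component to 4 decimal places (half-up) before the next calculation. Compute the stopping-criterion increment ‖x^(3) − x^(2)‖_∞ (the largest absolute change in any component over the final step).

Iteration 1:
  x1 = (-2 - (1)·0.0000 - (-3)·0.0000) / (5) = -0.4000
  x2 = (-5 - (-3)·-0.4000 - (4)·0.0000) / (9) = -0.6889
  x3 = (2 - (2)·-0.4000 - (4)·-0.6889) / (-10) = -0.5556
Iteration 2:
  x1 = (-2 - (1)·-0.6889 - (-3)·-0.5556) / (5) = -0.5956
  x2 = (-5 - (-3)·-0.5956 - (4)·-0.5556) / (9) = -0.5072
  x3 = (2 - (2)·-0.5956 - (4)·-0.5072) / (-10) = -0.5220
Iteration 3:
  x1 = (-2 - (1)·-0.5072 - (-3)·-0.5220) / (5) = -0.6118
  x2 = (-5 - (-3)·-0.6118 - (4)·-0.5220) / (9) = -0.5275
  x3 = (2 - (2)·-0.6118 - (4)·-0.5275) / (-10) = -0.5334
Change: (-0.0162, -0.0203, -0.0114) → max |·| = 0.0203

0.0203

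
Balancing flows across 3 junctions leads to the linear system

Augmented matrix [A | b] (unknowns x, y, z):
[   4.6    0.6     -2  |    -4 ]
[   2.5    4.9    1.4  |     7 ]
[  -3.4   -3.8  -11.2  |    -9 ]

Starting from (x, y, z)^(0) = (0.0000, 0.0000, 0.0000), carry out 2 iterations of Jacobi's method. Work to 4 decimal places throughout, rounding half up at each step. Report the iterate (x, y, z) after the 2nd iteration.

Iteration 1:
  x = (-4 - (0.6)·0.0000 - (-2)·0.0000) / (4.6) = -0.8696
  y = (7 - (2.5)·0.0000 - (1.4)·0.0000) / (4.9) = 1.4286
  z = (-9 - (-3.4)·0.0000 - (-3.8)·0.0000) / (-11.2) = 0.8036
Iteration 2:
  x = (-4 - (0.6)·1.4286 - (-2)·0.8036) / (4.6) = -0.7065
  y = (7 - (2.5)·-0.8696 - (1.4)·0.8036) / (4.9) = 1.6426
  z = (-9 - (-3.4)·-0.8696 - (-3.8)·1.4286) / (-11.2) = 0.5829

(-0.7065, 1.6426, 0.5829)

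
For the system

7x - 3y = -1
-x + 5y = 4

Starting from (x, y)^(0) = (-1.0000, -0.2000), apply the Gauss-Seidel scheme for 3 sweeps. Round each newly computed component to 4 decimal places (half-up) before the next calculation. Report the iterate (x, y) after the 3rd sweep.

Iteration 1:
  x = (-1 - (-3)·-0.2000) / (7) = -0.2286
  y = (4 - (-1)·-0.2286) / (5) = 0.7543
Iteration 2:
  x = (-1 - (-3)·0.7543) / (7) = 0.1804
  y = (4 - (-1)·0.1804) / (5) = 0.8361
Iteration 3:
  x = (-1 - (-3)·0.8361) / (7) = 0.2155
  y = (4 - (-1)·0.2155) / (5) = 0.8431

(0.2155, 0.8431)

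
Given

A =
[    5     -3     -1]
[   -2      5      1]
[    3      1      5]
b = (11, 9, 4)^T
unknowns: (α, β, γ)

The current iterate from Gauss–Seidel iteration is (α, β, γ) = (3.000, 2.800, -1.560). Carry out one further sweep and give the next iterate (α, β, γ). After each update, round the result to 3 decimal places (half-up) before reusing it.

One sweep:
  α = (11 - (-3)·2.800 - (-1)·-1.560) / (5) = 3.568
  β = (9 - (-2)·3.568 - (1)·-1.560) / (5) = 3.539
  γ = (4 - (3)·3.568 - (1)·3.539) / (5) = -2.049

(3.568, 3.539, -2.049)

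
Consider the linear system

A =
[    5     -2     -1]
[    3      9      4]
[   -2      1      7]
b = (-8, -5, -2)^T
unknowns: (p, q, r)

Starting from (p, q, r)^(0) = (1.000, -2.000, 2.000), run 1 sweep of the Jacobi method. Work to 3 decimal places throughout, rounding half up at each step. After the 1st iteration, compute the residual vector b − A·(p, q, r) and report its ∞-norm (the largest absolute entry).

15.858

Iteration 1:
  p = (-8 - (-2)·-2.000 - (-1)·2.000) / (5) = -2.000
  q = (-5 - (3)·1.000 - (4)·2.000) / (9) = -1.778
  r = (-2 - (-2)·1.000 - (1)·-2.000) / (7) = 0.286
Residual b − A·x = (-1.270, 15.858, -6.224); ∞-norm = 15.858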